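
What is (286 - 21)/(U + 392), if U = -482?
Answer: -53/18 ≈ -2.9444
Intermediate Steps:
(286 - 21)/(U + 392) = (286 - 21)/(-482 + 392) = 265/(-90) = 265*(-1/90) = -53/18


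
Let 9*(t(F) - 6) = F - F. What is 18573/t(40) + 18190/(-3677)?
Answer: 22727927/7354 ≈ 3090.6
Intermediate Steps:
t(F) = 6 (t(F) = 6 + (F - F)/9 = 6 + (⅑)*0 = 6 + 0 = 6)
18573/t(40) + 18190/(-3677) = 18573/6 + 18190/(-3677) = 18573*(⅙) + 18190*(-1/3677) = 6191/2 - 18190/3677 = 22727927/7354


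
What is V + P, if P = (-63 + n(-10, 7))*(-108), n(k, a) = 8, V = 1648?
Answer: 7588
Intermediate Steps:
P = 5940 (P = (-63 + 8)*(-108) = -55*(-108) = 5940)
V + P = 1648 + 5940 = 7588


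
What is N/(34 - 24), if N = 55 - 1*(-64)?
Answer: 119/10 ≈ 11.900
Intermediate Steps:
N = 119 (N = 55 + 64 = 119)
N/(34 - 24) = 119/(34 - 24) = 119/10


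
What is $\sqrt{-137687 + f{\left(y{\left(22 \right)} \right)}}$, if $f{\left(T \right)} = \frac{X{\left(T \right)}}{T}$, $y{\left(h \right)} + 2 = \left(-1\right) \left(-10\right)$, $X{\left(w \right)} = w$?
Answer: $i \sqrt{137686} \approx 371.06 i$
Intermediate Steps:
$y{\left(h \right)} = 8$ ($y{\left(h \right)} = -2 - -10 = -2 + 10 = 8$)
$f{\left(T \right)} = 1$ ($f{\left(T \right)} = \frac{T}{T} = 1$)
$\sqrt{-137687 + f{\left(y{\left(22 \right)} \right)}} = \sqrt{-137687 + 1} = \sqrt{-137686} = i \sqrt{137686}$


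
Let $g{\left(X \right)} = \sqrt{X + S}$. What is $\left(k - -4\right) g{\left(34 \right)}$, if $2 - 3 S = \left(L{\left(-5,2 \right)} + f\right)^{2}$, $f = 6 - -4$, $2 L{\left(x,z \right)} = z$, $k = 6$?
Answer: $\frac{10 i \sqrt{51}}{3} \approx 23.805 i$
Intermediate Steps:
$L{\left(x,z \right)} = \frac{z}{2}$
$f = 10$ ($f = 6 + 4 = 10$)
$S = - \frac{119}{3}$ ($S = \frac{2}{3} - \frac{\left(\frac{1}{2} \cdot 2 + 10\right)^{2}}{3} = \frac{2}{3} - \frac{\left(1 + 10\right)^{2}}{3} = \frac{2}{3} - \frac{11^{2}}{3} = \frac{2}{3} - \frac{121}{3} = - \frac{119}{3} \approx -39.667$)
$g{\left(X \right)} = \sqrt{- \frac{119}{3} + X}$ ($g{\left(X \right)} = \sqrt{X - \frac{119}{3}} = \sqrt{- \frac{119}{3} + X}$)
$\left(k - -4\right) g{\left(34 \right)} = \left(6 - -4\right) \frac{\sqrt{-357 + 9 \cdot 34}}{3} = \left(6 + 4\right) \frac{\sqrt{-357 + 306}}{3} = 10 \frac{\sqrt{-51}}{3} = 10 \frac{i \sqrt{51}}{3} = \frac{10 i \sqrt{51}}{3}$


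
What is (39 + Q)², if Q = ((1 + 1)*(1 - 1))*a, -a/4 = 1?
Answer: 1521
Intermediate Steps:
a = -4 (a = -4*1 = -4)
Q = 0 (Q = ((1 + 1)*(1 - 1))*(-4) = (2*0)*(-4) = 0*(-4) = 0)
(39 + Q)² = (39 + 0)² = 39² = 1521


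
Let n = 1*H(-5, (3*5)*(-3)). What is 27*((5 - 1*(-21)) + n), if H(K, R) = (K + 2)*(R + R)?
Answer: 7992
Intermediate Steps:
H(K, R) = 2*R*(2 + K) (H(K, R) = (2 + K)*(2*R) = 2*R*(2 + K))
n = 270 (n = 1*(2*((3*5)*(-3))*(2 - 5)) = 1*(2*(15*(-3))*(-3)) = 1*(2*(-45)*(-3)) = 1*270 = 270)
27*((5 - 1*(-21)) + n) = 27*((5 - 1*(-21)) + 270) = 27*((5 + 21) + 270) = 27*(26 + 270) = 27*296 = 7992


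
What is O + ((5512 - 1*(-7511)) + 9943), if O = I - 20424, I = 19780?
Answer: 22322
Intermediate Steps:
O = -644 (O = 19780 - 20424 = -644)
O + ((5512 - 1*(-7511)) + 9943) = -644 + ((5512 - 1*(-7511)) + 9943) = -644 + ((5512 + 7511) + 9943) = -644 + (13023 + 9943) = -644 + 22966 = 22322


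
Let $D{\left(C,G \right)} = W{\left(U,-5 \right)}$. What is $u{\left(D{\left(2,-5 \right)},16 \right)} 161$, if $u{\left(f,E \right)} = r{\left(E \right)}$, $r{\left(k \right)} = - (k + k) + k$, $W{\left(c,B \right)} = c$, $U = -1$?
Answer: $-2576$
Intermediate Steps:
$D{\left(C,G \right)} = -1$
$r{\left(k \right)} = - k$ ($r{\left(k \right)} = - 2 k + k = - k$)
$u{\left(f,E \right)} = - E$
$u{\left(D{\left(2,-5 \right)},16 \right)} 161 = \left(-1\right) 16 \cdot 161 = \left(-16\right) 161 = -2576$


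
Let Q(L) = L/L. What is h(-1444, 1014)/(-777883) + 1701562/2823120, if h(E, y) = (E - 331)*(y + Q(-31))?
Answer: 3204909861623/1098028527480 ≈ 2.9188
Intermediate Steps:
Q(L) = 1
h(E, y) = (1 + y)*(-331 + E) (h(E, y) = (E - 331)*(y + 1) = (-331 + E)*(1 + y) = (1 + y)*(-331 + E))
h(-1444, 1014)/(-777883) + 1701562/2823120 = (-331 - 1444 - 331*1014 - 1444*1014)/(-777883) + 1701562/2823120 = (-331 - 1444 - 335634 - 1464216)*(-1/777883) + 1701562*(1/2823120) = -1801625*(-1/777883) + 850781/1411560 = 1801625/777883 + 850781/1411560 = 3204909861623/1098028527480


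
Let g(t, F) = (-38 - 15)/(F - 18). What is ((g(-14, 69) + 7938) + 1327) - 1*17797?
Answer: -435185/51 ≈ -8533.0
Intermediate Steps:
g(t, F) = -53/(-18 + F)
((g(-14, 69) + 7938) + 1327) - 1*17797 = ((-53/(-18 + 69) + 7938) + 1327) - 1*17797 = ((-53/51 + 7938) + 1327) - 17797 = (404785/51 + 1327) - 17797 = 472462/51 - 17797 = -435185/51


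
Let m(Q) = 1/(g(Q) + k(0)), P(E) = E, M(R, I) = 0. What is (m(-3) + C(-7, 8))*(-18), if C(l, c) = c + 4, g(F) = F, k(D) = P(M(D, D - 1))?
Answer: -210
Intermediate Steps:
k(D) = 0
m(Q) = 1/Q (m(Q) = 1/(Q + 0) = 1/Q)
C(l, c) = 4 + c
(m(-3) + C(-7, 8))*(-18) = (1/(-3) + (4 + 8))*(-18) = (-1/3 + 12)*(-18) = (35/3)*(-18) = -210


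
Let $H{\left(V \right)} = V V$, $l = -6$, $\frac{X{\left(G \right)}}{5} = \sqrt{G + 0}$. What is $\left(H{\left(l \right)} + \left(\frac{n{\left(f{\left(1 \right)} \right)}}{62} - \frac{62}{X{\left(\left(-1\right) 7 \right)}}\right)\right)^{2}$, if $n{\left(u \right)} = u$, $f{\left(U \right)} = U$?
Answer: $\frac{857824239}{672700} + \frac{638 i \sqrt{7}}{5} \approx 1275.2 + 337.6 i$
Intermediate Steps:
$X{\left(G \right)} = 5 \sqrt{G}$ ($X{\left(G \right)} = 5 \sqrt{G + 0} = 5 \sqrt{G}$)
$H{\left(V \right)} = V^{2}$
$\left(H{\left(l \right)} + \left(\frac{n{\left(f{\left(1 \right)} \right)}}{62} - \frac{62}{X{\left(\left(-1\right) 7 \right)}}\right)\right)^{2} = \left(\left(-6\right)^{2} + \left(1 \cdot \frac{1}{62} - \frac{62}{5 \sqrt{\left(-1\right) 7}}\right)\right)^{2} = \left(36 + \left(1 \cdot \frac{1}{62} - \frac{62}{5 \sqrt{-7}}\right)\right)^{2} = \left(36 + \left(\frac{1}{62} - \frac{62}{5 i \sqrt{7}}\right)\right)^{2} = \left(36 + \left(\frac{1}{62} - 62 \left(- \frac{i \sqrt{7}}{35}\right)\right)\right)^{2} = \left(36 + \left(\frac{1}{62} + \frac{62 i \sqrt{7}}{35}\right)\right)^{2} = \left(\frac{2233}{62} + \frac{62 i \sqrt{7}}{35}\right)^{2}$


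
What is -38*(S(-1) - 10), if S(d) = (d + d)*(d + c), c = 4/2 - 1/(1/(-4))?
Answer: 760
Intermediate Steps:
c = 6 (c = 4*(½) - 1/(1*(-¼)) = 2 - 1/(-¼) = 2 - 1*(-4) = 2 + 4 = 6)
S(d) = 2*d*(6 + d) (S(d) = (d + d)*(d + 6) = (2*d)*(6 + d) = 2*d*(6 + d))
-38*(S(-1) - 10) = -38*(2*(-1)*(6 - 1) - 10) = -38*(2*(-1)*5 - 10) = -38*(-10 - 10) = -38*(-20) = 760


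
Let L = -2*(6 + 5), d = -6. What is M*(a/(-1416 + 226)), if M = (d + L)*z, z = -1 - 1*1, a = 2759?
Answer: -11036/85 ≈ -129.84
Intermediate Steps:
L = -22 (L = -2*11 = -22)
z = -2 (z = -1 - 1 = -2)
M = 56 (M = (-6 - 22)*(-2) = -28*(-2) = 56)
M*(a/(-1416 + 226)) = 56*(2759/(-1416 + 226)) = 56*(2759/(-1190)) = 56*(2759*(-1/1190)) = 56*(-2759/1190) = -11036/85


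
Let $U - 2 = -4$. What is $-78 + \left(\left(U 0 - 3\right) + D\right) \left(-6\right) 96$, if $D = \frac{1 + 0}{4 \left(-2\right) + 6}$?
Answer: $1938$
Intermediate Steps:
$U = -2$ ($U = 2 - 4 = -2$)
$D = - \frac{1}{2}$ ($D = 1 \frac{1}{-8 + 6} = 1 \frac{1}{-2} = 1 \left(- \frac{1}{2}\right) = - \frac{1}{2} \approx -0.5$)
$-78 + \left(\left(U 0 - 3\right) + D\right) \left(-6\right) 96 = -78 + \left(\left(\left(-2\right) 0 - 3\right) - \frac{1}{2}\right) \left(-6\right) 96 = -78 + \left(\left(0 - 3\right) - \frac{1}{2}\right) \left(-6\right) 96 = -78 + \left(-3 - \frac{1}{2}\right) \left(-6\right) 96 = -78 + \left(- \frac{7}{2}\right) \left(-6\right) 96 = -78 + 21 \cdot 96 = -78 + 2016 = 1938$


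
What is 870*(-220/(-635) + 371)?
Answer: 41030070/127 ≈ 3.2307e+5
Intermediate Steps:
870*(-220/(-635) + 371) = 870*(-220*(-1/635) + 371) = 870*(44/127 + 371) = 870*(47161/127) = 41030070/127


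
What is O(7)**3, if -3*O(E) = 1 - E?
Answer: 8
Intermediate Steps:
O(E) = -1/3 + E/3 (O(E) = -(1 - E)/3 = -1/3 + E/3)
O(7)**3 = (-1/3 + (1/3)*7)**3 = (-1/3 + 7/3)**3 = 2**3 = 8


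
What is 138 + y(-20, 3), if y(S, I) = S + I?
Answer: 121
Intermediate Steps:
y(S, I) = I + S
138 + y(-20, 3) = 138 + (3 - 20) = 138 - 17 = 121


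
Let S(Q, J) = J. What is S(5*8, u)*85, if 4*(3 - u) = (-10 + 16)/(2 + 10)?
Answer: 1955/8 ≈ 244.38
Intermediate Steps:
u = 23/8 (u = 3 - (-10 + 16)/(4*(2 + 10)) = 3 - 3/(2*12) = 3 - ¼*½ = 3 - ⅛ = 23/8 ≈ 2.8750)
S(5*8, u)*85 = (23/8)*85 = 1955/8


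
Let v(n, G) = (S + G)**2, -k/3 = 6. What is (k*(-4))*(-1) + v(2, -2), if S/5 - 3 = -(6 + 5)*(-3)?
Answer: 31612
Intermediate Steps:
S = 180 (S = 15 + 5*(-(6 + 5)*(-3)) = 15 + 5*(-11*(-3)) = 15 + 5*(-1*(-33)) = 15 + 5*33 = 15 + 165 = 180)
k = -18 (k = -3*6 = -18)
v(n, G) = (180 + G)**2
(k*(-4))*(-1) + v(2, -2) = -18*(-4)*(-1) + (180 - 2)**2 = 72*(-1) + 178**2 = -72 + 31684 = 31612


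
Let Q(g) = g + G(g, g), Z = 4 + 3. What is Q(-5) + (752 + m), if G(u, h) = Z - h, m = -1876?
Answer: -1117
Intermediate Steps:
Z = 7
G(u, h) = 7 - h
Q(g) = 7 (Q(g) = g + (7 - g) = 7)
Q(-5) + (752 + m) = 7 + (752 - 1876) = 7 - 1124 = -1117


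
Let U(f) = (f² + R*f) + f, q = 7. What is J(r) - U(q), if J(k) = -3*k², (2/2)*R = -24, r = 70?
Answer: -14588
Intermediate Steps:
R = -24
U(f) = f² - 23*f (U(f) = (f² - 24*f) + f = f² - 23*f)
J(r) - U(q) = -3*70² - 7*(-23 + 7) = -3*4900 - 7*(-16) = -14700 - 1*(-112) = -14700 + 112 = -14588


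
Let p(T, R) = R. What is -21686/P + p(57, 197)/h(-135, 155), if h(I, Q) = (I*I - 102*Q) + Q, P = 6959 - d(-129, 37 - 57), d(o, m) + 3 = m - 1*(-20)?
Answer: -27180753/8946170 ≈ -3.0383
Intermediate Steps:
d(o, m) = 17 + m (d(o, m) = -3 + (m - 1*(-20)) = -3 + (m + 20) = -3 + (20 + m) = 17 + m)
P = 6962 (P = 6959 - (17 + (37 - 57)) = 6959 - (17 - 20) = 6959 - 1*(-3) = 6959 + 3 = 6962)
h(I, Q) = I² - 101*Q (h(I, Q) = (I² - 102*Q) + Q = I² - 101*Q)
-21686/P + p(57, 197)/h(-135, 155) = -21686/6962 + 197/((-135)² - 101*155) = -21686*1/6962 + 197/(18225 - 15655) = -10843/3481 + 197/2570 = -27180753/8946170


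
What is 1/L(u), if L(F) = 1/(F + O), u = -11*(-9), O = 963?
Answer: 1062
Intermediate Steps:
u = 99
L(F) = 1/(963 + F) (L(F) = 1/(F + 963) = 1/(963 + F))
1/L(u) = 1/(1/(963 + 99)) = 1/(1/1062) = 1062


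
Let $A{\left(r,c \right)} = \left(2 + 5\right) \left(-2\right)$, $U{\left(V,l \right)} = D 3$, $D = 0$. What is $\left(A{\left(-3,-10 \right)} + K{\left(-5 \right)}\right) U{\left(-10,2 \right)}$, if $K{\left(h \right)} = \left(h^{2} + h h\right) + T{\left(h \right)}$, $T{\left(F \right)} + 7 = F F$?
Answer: $0$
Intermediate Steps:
$U{\left(V,l \right)} = 0$ ($U{\left(V,l \right)} = 0 \cdot 3 = 0$)
$T{\left(F \right)} = -7 + F^{2}$ ($T{\left(F \right)} = -7 + F F = -7 + F^{2}$)
$A{\left(r,c \right)} = -14$ ($A{\left(r,c \right)} = 7 \left(-2\right) = -14$)
$K{\left(h \right)} = -7 + 3 h^{2}$ ($K{\left(h \right)} = \left(h^{2} + h h\right) + \left(-7 + h^{2}\right) = \left(h^{2} + h^{2}\right) + \left(-7 + h^{2}\right) = 2 h^{2} + \left(-7 + h^{2}\right) = -7 + 3 h^{2}$)
$\left(A{\left(-3,-10 \right)} + K{\left(-5 \right)}\right) U{\left(-10,2 \right)} = \left(-14 - \left(7 - 3 \left(-5\right)^{2}\right)\right) 0 = \left(-14 + \left(-7 + 3 \cdot 25\right)\right) 0 = \left(-14 + \left(-7 + 75\right)\right) 0 = \left(-14 + 68\right) 0 = 54 \cdot 0 = 0$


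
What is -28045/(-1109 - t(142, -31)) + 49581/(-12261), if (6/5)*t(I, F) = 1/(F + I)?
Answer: 64130037717/3018654113 ≈ 21.245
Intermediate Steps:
t(I, F) = 5/(6*(F + I))
-28045/(-1109 - t(142, -31)) + 49581/(-12261) = -28045/(-1109 - 5/(6*(-31 + 142))) + 49581/(-12261) = -28045/(-1109 - 5/(6*111)) + 49581*(-1/12261) = -28045/(-1109 - 5/(6*111)) - 16527/4087 = -28045/(-1109 - 1*5/666) - 16527/4087 = -28045/(-1109 - 5/666) - 16527/4087 = -28045/(-738599/666) - 16527/4087 = -28045*(-666/738599) - 16527/4087 = 18677970/738599 - 16527/4087 = 64130037717/3018654113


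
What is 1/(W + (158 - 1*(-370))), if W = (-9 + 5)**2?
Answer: 1/544 ≈ 0.0018382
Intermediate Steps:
W = 16 (W = (-4)**2 = 16)
1/(W + (158 - 1*(-370))) = 1/(16 + (158 - 1*(-370))) = 1/(16 + (158 + 370)) = 1/(16 + 528) = 1/544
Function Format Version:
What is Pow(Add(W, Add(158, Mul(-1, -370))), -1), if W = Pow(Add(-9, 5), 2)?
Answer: Rational(1, 544) ≈ 0.0018382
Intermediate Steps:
W = 16 (W = Pow(-4, 2) = 16)
Pow(Add(W, Add(158, Mul(-1, -370))), -1) = Pow(Add(16, Add(158, Mul(-1, -370))), -1) = Pow(Add(16, Add(158, 370)), -1) = Pow(Add(16, 528), -1) = Pow(544, -1) = Rational(1, 544)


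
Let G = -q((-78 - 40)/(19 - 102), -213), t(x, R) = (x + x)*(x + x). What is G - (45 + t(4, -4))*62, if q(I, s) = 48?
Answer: -6806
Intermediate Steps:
t(x, R) = 4*x² (t(x, R) = (2*x)*(2*x) = 4*x²)
G = -48 (G = -1*48 = -48)
G - (45 + t(4, -4))*62 = -48 - (45 + 4*4²)*62 = -48 - (45 + 4*16)*62 = -48 - (45 + 64)*62 = -48 - 109*62 = -48 - 1*6758 = -48 - 6758 = -6806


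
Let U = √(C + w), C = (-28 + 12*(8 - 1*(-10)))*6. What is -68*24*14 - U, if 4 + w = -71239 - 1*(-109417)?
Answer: -22848 - √39302 ≈ -23046.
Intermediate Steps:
w = 38174 (w = -4 + (-71239 - 1*(-109417)) = -4 + (-71239 + 109417) = -4 + 38178 = 38174)
C = 1128 (C = (-28 + 12*(8 + 10))*6 = (-28 + 12*18)*6 = (-28 + 216)*6 = 188*6 = 1128)
U = √39302 (U = √(1128 + 38174) = √39302 ≈ 198.25)
-68*24*14 - U = -68*24*14 - √39302 = -1632*14 - √39302 = -22848 - √39302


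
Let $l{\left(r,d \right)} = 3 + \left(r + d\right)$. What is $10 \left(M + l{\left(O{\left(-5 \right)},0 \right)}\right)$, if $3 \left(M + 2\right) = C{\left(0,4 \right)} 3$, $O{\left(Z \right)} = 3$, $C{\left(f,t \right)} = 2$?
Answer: $60$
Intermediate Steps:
$l{\left(r,d \right)} = 3 + d + r$ ($l{\left(r,d \right)} = 3 + \left(d + r\right) = 3 + d + r$)
$M = 0$ ($M = -2 + \frac{2 \cdot 3}{3} = -2 + \frac{1}{3} \cdot 6 = -2 + 2 = 0$)
$10 \left(M + l{\left(O{\left(-5 \right)},0 \right)}\right) = 10 \left(0 + \left(3 + 0 + 3\right)\right) = 10 \left(0 + 6\right) = 10 \cdot 6 = 60$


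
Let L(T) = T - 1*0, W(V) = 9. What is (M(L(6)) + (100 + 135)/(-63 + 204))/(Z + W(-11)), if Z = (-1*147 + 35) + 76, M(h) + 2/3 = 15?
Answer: -16/27 ≈ -0.59259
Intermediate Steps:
L(T) = T (L(T) = T + 0 = T)
M(h) = 43/3 (M(h) = -⅔ + 15 = 43/3)
Z = -36 (Z = (-147 + 35) + 76 = -112 + 76 = -36)
(M(L(6)) + (100 + 135)/(-63 + 204))/(Z + W(-11)) = (43/3 + (100 + 135)/(-63 + 204))/(-36 + 9) = (43/3 + 235/141)/(-27) = (43/3 + 235*(1/141))*(-1/27) = (43/3 + 5/3)*(-1/27) = 16*(-1/27) = -16/27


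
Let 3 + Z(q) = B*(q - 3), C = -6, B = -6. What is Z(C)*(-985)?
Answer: -50235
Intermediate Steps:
Z(q) = 15 - 6*q (Z(q) = -3 - 6*(q - 3) = -3 - 6*(-3 + q) = -3 + (18 - 6*q) = 15 - 6*q)
Z(C)*(-985) = (15 - 6*(-6))*(-985) = (15 + 36)*(-985) = 51*(-985) = -50235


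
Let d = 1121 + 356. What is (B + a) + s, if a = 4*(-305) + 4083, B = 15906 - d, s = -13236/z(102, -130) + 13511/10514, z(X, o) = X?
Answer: 3067773299/178738 ≈ 17164.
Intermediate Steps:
d = 1477
s = -22964197/178738 (s = -13236/102 + 13511/10514 = -13236*1/102 + 13511*(1/10514) = -2206/17 + 13511/10514 = -22964197/178738 ≈ -128.48)
B = 14429 (B = 15906 - 1*1477 = 15906 - 1477 = 14429)
a = 2863 (a = -1220 + 4083 = 2863)
(B + a) + s = (14429 + 2863) - 22964197/178738 = 17292 - 22964197/178738 = 3067773299/178738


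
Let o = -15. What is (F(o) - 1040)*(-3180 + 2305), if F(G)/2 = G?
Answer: 936250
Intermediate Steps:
F(G) = 2*G
(F(o) - 1040)*(-3180 + 2305) = (2*(-15) - 1040)*(-3180 + 2305) = (-30 - 1040)*(-875) = -1070*(-875) = 936250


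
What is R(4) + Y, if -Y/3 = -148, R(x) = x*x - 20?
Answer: 440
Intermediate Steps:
R(x) = -20 + x**2 (R(x) = x**2 - 20 = -20 + x**2)
Y = 444 (Y = -3*(-148) = 444)
R(4) + Y = (-20 + 4**2) + 444 = (-20 + 16) + 444 = -4 + 444 = 440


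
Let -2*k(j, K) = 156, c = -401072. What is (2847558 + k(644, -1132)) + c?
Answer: 2446408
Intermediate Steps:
k(j, K) = -78 (k(j, K) = -1/2*156 = -78)
(2847558 + k(644, -1132)) + c = (2847558 - 78) - 401072 = 2847480 - 401072 = 2446408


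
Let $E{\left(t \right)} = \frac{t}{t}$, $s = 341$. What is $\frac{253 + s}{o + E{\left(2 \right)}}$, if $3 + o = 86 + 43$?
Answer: $\frac{594}{127} \approx 4.6772$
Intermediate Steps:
$E{\left(t \right)} = 1$
$o = 126$ ($o = -3 + \left(86 + 43\right) = -3 + 129 = 126$)
$\frac{253 + s}{o + E{\left(2 \right)}} = \frac{253 + 341}{126 + 1} = \frac{594}{127}$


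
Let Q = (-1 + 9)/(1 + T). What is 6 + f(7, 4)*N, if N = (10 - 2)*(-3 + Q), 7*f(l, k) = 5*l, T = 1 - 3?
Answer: -434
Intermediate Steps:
T = -2
f(l, k) = 5*l/7 (f(l, k) = (5*l)/7 = 5*l/7)
Q = -8 (Q = (-1 + 9)/(1 - 2) = 8/(-1) = 8*(-1) = -8)
N = -88 (N = (10 - 2)*(-3 - 8) = 8*(-11) = -88)
6 + f(7, 4)*N = 6 + ((5/7)*7)*(-88) = 6 + 5*(-88) = 6 - 440 = -434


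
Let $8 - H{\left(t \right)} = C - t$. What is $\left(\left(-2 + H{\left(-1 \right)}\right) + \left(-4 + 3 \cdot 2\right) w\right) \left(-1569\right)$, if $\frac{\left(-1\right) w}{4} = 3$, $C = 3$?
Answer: $34518$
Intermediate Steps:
$w = -12$ ($w = \left(-4\right) 3 = -12$)
$H{\left(t \right)} = 5 + t$ ($H{\left(t \right)} = 8 - \left(3 - t\right) = 8 + \left(-3 + t\right) = 5 + t$)
$\left(\left(-2 + H{\left(-1 \right)}\right) + \left(-4 + 3 \cdot 2\right) w\right) \left(-1569\right) = \left(\left(-2 + \left(5 - 1\right)\right) + \left(-4 + 3 \cdot 2\right) \left(-12\right)\right) \left(-1569\right) = \left(\left(-2 + 4\right) + \left(-4 + 6\right) \left(-12\right)\right) \left(-1569\right) = \left(2 + 2 \left(-12\right)\right) \left(-1569\right) = \left(2 - 24\right) \left(-1569\right) = \left(-22\right) \left(-1569\right) = 34518$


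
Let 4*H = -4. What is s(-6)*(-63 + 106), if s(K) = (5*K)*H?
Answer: 1290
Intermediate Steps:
H = -1 (H = (1/4)*(-4) = -1)
s(K) = -5*K (s(K) = (5*K)*(-1) = -5*K)
s(-6)*(-63 + 106) = (-5*(-6))*(-63 + 106) = 30*43 = 1290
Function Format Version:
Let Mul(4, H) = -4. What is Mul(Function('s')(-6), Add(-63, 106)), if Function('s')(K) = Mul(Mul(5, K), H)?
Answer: 1290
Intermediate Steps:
H = -1 (H = Mul(Rational(1, 4), -4) = -1)
Function('s')(K) = Mul(-5, K) (Function('s')(K) = Mul(Mul(5, K), -1) = Mul(-5, K))
Mul(Function('s')(-6), Add(-63, 106)) = Mul(Mul(-5, -6), Add(-63, 106)) = Mul(30, 43) = 1290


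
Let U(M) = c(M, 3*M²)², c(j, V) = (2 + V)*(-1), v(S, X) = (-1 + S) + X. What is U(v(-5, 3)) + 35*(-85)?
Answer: -2134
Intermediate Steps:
v(S, X) = -1 + S + X
c(j, V) = -2 - V
U(M) = (-2 - 3*M²)²
U(v(-5, 3)) + 35*(-85) = (2 + 3*(-1 - 5 + 3)²)² + 35*(-85) = (2 + 3*(-3)²)² - 2975 = (2 + 3*9)² - 2975 = (2 + 27)² - 2975 = 29² - 2975 = 841 - 2975 = -2134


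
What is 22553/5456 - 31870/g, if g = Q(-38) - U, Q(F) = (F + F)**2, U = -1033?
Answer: -1847213/3377264 ≈ -0.54696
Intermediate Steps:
Q(F) = 4*F**2 (Q(F) = (2*F)**2 = 4*F**2)
g = 6809 (g = 4*(-38)**2 - 1*(-1033) = 4*1444 + 1033 = 5776 + 1033 = 6809)
22553/5456 - 31870/g = 22553/5456 - 31870/6809 = -1847213/3377264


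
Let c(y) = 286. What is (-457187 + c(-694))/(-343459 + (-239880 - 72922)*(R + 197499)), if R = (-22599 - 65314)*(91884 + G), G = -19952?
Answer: -456901/1978022345214975 ≈ -2.3099e-10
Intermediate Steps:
R = -6323757916 (R = (-22599 - 65314)*(91884 - 19952) = -87913*71932 = -6323757916)
(-457187 + c(-694))/(-343459 + (-239880 - 72922)*(R + 197499)) = (-457187 + 286)/(-343459 + (-239880 - 72922)*(-6323757916 + 197499)) = -456901/(-343459 - 312802*(-6323560417)) = -456901/(-343459 + 1978022345558434) = -456901/1978022345214975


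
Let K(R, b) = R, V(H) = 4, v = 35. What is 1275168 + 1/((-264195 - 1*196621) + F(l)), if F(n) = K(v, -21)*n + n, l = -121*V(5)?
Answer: 609836344319/478240 ≈ 1.2752e+6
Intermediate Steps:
l = -484 (l = -121*4 = -484)
F(n) = 36*n (F(n) = 35*n + n = 36*n)
1275168 + 1/((-264195 - 1*196621) + F(l)) = 1275168 + 1/((-264195 - 1*196621) + 36*(-484)) = 1275168 + 1/((-264195 - 196621) - 17424) = 1275168 + 1/(-460816 - 17424) = 1275168 + 1/(-478240) = 1275168 - 1/478240 = 609836344319/478240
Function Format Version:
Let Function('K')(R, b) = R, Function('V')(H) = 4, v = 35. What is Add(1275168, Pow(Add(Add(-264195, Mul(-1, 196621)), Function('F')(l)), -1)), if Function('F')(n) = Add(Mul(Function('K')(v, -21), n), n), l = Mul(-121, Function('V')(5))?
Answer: Rational(609836344319, 478240) ≈ 1.2752e+6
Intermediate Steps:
l = -484 (l = Mul(-121, 4) = -484)
Function('F')(n) = Mul(36, n) (Function('F')(n) = Add(Mul(35, n), n) = Mul(36, n))
Add(1275168, Pow(Add(Add(-264195, Mul(-1, 196621)), Function('F')(l)), -1)) = Add(1275168, Pow(Add(Add(-264195, Mul(-1, 196621)), Mul(36, -484)), -1)) = Add(1275168, Pow(Add(Add(-264195, -196621), -17424), -1)) = Add(1275168, Pow(Add(-460816, -17424), -1)) = Add(1275168, Pow(-478240, -1)) = Add(1275168, Rational(-1, 478240)) = Rational(609836344319, 478240)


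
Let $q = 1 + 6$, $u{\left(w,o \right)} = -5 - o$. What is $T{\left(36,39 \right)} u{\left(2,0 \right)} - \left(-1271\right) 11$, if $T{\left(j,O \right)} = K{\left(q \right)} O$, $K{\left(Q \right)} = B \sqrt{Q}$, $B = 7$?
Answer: $13981 - 1365 \sqrt{7} \approx 10370.0$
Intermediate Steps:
$q = 7$
$K{\left(Q \right)} = 7 \sqrt{Q}$
$T{\left(j,O \right)} = 7 O \sqrt{7}$ ($T{\left(j,O \right)} = 7 \sqrt{7} O = 7 O \sqrt{7}$)
$T{\left(36,39 \right)} u{\left(2,0 \right)} - \left(-1271\right) 11 = 7 \cdot 39 \sqrt{7} \left(-5 - 0\right) - \left(-1271\right) 11 = 273 \sqrt{7} \left(-5 + 0\right) - -13981 = 273 \sqrt{7} \left(-5\right) + 13981 = - 1365 \sqrt{7} + 13981 = 13981 - 1365 \sqrt{7}$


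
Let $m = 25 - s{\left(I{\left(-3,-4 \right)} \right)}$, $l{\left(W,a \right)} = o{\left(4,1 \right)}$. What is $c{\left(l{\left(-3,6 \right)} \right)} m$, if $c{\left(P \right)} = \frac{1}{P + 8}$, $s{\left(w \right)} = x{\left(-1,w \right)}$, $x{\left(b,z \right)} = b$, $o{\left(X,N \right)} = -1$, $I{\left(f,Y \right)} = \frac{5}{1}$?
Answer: $\frac{26}{7} \approx 3.7143$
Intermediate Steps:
$I{\left(f,Y \right)} = 5$ ($I{\left(f,Y \right)} = 5 \cdot 1 = 5$)
$l{\left(W,a \right)} = -1$
$s{\left(w \right)} = -1$
$c{\left(P \right)} = \frac{1}{8 + P}$
$m = 26$ ($m = 25 - -1 = 25 + 1 = 26$)
$c{\left(l{\left(-3,6 \right)} \right)} m = \frac{1}{8 - 1} \cdot 26 = \frac{1}{7} \cdot 26 = \frac{26}{7}$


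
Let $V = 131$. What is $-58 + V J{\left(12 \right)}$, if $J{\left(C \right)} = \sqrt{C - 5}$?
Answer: $-58 + 131 \sqrt{7} \approx 288.59$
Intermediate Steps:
$J{\left(C \right)} = \sqrt{-5 + C}$
$-58 + V J{\left(12 \right)} = -58 + 131 \sqrt{-5 + 12} = -58 + 131 \sqrt{7}$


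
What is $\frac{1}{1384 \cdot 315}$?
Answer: $\frac{1}{435960} \approx 2.2938 \cdot 10^{-6}$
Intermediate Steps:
$\frac{1}{1384 \cdot 315} = \frac{1}{435960}$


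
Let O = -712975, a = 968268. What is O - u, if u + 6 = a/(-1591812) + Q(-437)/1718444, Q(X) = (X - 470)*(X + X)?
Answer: -81261806784456569/113976657522 ≈ -7.1297e+5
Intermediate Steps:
Q(X) = 2*X*(-470 + X) (Q(X) = (-470 + X)*(2*X) = 2*X*(-470 + X))
u = -700612291381/113976657522 (u = -6 + (968268/(-1591812) + (2*(-437)*(-470 - 437))/1718444) = -6 + (968268*(-1/1591812) + (2*(-437)*(-907))*(1/1718444)) = -6 + (-80689/132651 + 792718*(1/1718444)) = -6 + (-80689/132651 + 396359/859222) = -6 - 16752346249/113976657522 = -700612291381/113976657522 ≈ -6.1470)
O - u = -712975 - 1*(-700612291381/113976657522) = -712975 + 700612291381/113976657522 = -81261806784456569/113976657522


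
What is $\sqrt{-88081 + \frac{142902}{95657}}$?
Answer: $\frac{i \sqrt{805950526728955}}{95657} \approx 296.78 i$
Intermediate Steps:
$\sqrt{-88081 + \frac{142902}{95657}} = \sqrt{- \frac{8425421315}{95657}} = \frac{i \sqrt{805950526728955}}{95657}$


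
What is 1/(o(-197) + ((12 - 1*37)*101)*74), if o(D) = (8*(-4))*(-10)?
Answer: -1/186530 ≈ -5.3611e-6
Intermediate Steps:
o(D) = 320 (o(D) = -32*(-10) = 320)
1/(o(-197) + ((12 - 1*37)*101)*74) = 1/(320 + ((12 - 1*37)*101)*74) = 1/(320 + ((12 - 37)*101)*74) = 1/(320 - 25*101*74) = 1/(320 - 2525*74) = 1/(320 - 186850) = 1/(-186530) = -1/186530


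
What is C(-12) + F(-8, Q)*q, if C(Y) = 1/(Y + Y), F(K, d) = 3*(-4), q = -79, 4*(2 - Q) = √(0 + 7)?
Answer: 22751/24 ≈ 947.96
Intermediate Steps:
Q = 2 - √7/4 (Q = 2 - √(0 + 7)/4 = 2 - √7/4 ≈ 1.3386)
F(K, d) = -12
C(Y) = 1/(2*Y)
C(-12) + F(-8, Q)*q = (½)/(-12) - 12*(-79) = (½)*(-1/12) + 948 = -1/24 + 948 = 22751/24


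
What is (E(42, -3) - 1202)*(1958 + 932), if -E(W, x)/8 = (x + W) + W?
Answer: -5346500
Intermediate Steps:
E(W, x) = -16*W - 8*x (E(W, x) = -8*((x + W) + W) = -8*((W + x) + W) = -8*(x + 2*W) = -16*W - 8*x)
(E(42, -3) - 1202)*(1958 + 932) = ((-16*42 - 8*(-3)) - 1202)*(1958 + 932) = ((-672 + 24) - 1202)*2890 = (-648 - 1202)*2890 = -1850*2890 = -5346500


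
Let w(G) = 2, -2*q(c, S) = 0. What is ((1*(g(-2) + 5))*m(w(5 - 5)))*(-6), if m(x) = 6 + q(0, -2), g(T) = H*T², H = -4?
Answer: 396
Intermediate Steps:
q(c, S) = 0 (q(c, S) = -½*0 = 0)
g(T) = -4*T²
m(x) = 6 (m(x) = 6 + 0 = 6)
((1*(g(-2) + 5))*m(w(5 - 5)))*(-6) = ((1*(-4*(-2)² + 5))*6)*(-6) = ((1*(-4*4 + 5))*6)*(-6) = ((1*(-16 + 5))*6)*(-6) = ((1*(-11))*6)*(-6) = -11*6*(-6) = -66*(-6) = 396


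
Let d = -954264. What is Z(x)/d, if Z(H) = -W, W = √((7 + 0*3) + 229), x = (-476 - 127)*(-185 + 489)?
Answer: √59/477132 ≈ 1.6099e-5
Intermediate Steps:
x = -183312 (x = -603*304 = -183312)
W = 2*√59 (W = √((7 + 0) + 229) = √(7 + 229) = √236 = 2*√59 ≈ 15.362)
Z(H) = -2*√59
Z(x)/d = -2*√59/(-954264) = -2*√59*(-1/954264) = √59/477132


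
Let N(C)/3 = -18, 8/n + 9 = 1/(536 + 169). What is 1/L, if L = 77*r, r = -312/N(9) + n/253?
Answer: 164151/72984541 ≈ 0.0022491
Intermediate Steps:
n = -705/793 (n = 8/(-9 + 1/(536 + 169)) = 8/(-9 + 1/705) = 8/(-6344/705) = 8*(-705/6344) = -705/793 ≈ -0.88903)
N(C) = -54 (N(C) = 3*(-18) = -54)
r = 10426363/1805661 (r = -312/(-54) - 705/793/253 = -312*(-1/54) - 705/793*1/253 = 52/9 - 705/200629 = 10426363/1805661 ≈ 5.7743)
L = 72984541/164151 (L = 77*(10426363/1805661) = 72984541/164151 ≈ 444.62)
1/L = 1/(72984541/164151) = 164151/72984541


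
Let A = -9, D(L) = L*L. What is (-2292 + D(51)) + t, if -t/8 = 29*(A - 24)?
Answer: 7965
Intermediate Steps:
D(L) = L²
t = 7656 (t = -232*(-9 - 24) = -232*(-33) = -8*(-957) = 7656)
(-2292 + D(51)) + t = (-2292 + 51²) + 7656 = (-2292 + 2601) + 7656 = 309 + 7656 = 7965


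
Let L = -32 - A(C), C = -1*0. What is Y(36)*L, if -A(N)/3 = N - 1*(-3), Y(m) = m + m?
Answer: -1656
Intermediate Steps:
Y(m) = 2*m
C = 0
A(N) = -9 - 3*N (A(N) = -3*(N - 1*(-3)) = -3*(N + 3) = -3*(3 + N) = -9 - 3*N)
L = -23 (L = -32 - (-9 - 3*0) = -32 - (-9 + 0) = -32 - 1*(-9) = -32 + 9 = -23)
Y(36)*L = (2*36)*(-23) = 72*(-23) = -1656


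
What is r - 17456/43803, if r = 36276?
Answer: 1588980172/43803 ≈ 36276.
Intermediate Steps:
r - 17456/43803 = 36276 - 17456/43803 = 1588980172/43803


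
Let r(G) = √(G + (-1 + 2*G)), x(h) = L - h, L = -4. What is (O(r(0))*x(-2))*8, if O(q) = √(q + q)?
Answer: -16 - 16*I ≈ -16.0 - 16.0*I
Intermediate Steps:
x(h) = -4 - h
r(G) = √(-1 + 3*G)
O(q) = √2*√q (O(q) = √(2*q) = √2*√q)
(O(r(0))*x(-2))*8 = ((√2*√(√(-1 + 3*0)))*(-4 - 1*(-2)))*8 = ((√2*√(√(-1 + 0)))*(-4 + 2))*8 = ((√2*√(√(-1)))*(-2))*8 = ((√2*√I)*(-2))*8 = -2*√2*√I*8 = -16*√2*√I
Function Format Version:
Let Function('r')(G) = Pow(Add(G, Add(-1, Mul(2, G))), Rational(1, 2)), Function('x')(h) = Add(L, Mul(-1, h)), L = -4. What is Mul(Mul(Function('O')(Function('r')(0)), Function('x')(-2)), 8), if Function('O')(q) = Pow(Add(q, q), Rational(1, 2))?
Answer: Add(-16, Mul(-16, I)) ≈ Add(-16.000, Mul(-16.000, I))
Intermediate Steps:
Function('x')(h) = Add(-4, Mul(-1, h))
Function('r')(G) = Pow(Add(-1, Mul(3, G)), Rational(1, 2))
Function('O')(q) = Mul(Pow(2, Rational(1, 2)), Pow(q, Rational(1, 2))) (Function('O')(q) = Pow(Mul(2, q), Rational(1, 2)) = Mul(Pow(2, Rational(1, 2)), Pow(q, Rational(1, 2))))
Mul(Mul(Function('O')(Function('r')(0)), Function('x')(-2)), 8) = Mul(Mul(Mul(Pow(2, Rational(1, 2)), Pow(Pow(Add(-1, Mul(3, 0)), Rational(1, 2)), Rational(1, 2))), Add(-4, Mul(-1, -2))), 8) = Mul(Mul(Mul(Pow(2, Rational(1, 2)), Pow(Pow(Add(-1, 0), Rational(1, 2)), Rational(1, 2))), Add(-4, 2)), 8) = Mul(Mul(Mul(Pow(2, Rational(1, 2)), Pow(Pow(-1, Rational(1, 2)), Rational(1, 2))), -2), 8) = Mul(Mul(Mul(Pow(2, Rational(1, 2)), Pow(I, Rational(1, 2))), -2), 8) = Mul(Mul(-2, Pow(2, Rational(1, 2)), Pow(I, Rational(1, 2))), 8) = Mul(-16, Pow(2, Rational(1, 2)), Pow(I, Rational(1, 2)))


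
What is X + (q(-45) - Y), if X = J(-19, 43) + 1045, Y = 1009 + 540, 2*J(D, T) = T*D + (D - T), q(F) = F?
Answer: -1977/2 ≈ -988.50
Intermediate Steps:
J(D, T) = D/2 - T/2 + D*T/2 (J(D, T) = (T*D + (D - T))/2 = (D*T + (D - T))/2 = (D - T + D*T)/2 = D/2 - T/2 + D*T/2)
Y = 1549
X = 1211/2 (X = ((½)*(-19) - ½*43 + (½)*(-19)*43) + 1045 = (-19/2 - 43/2 - 817/2) + 1045 = -879/2 + 1045 = 1211/2 ≈ 605.50)
X + (q(-45) - Y) = 1211/2 + (-45 - 1*1549) = 1211/2 + (-45 - 1549) = 1211/2 - 1594 = -1977/2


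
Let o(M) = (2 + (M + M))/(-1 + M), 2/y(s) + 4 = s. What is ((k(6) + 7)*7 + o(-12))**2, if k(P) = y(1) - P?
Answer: 24649/1521 ≈ 16.206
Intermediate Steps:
y(s) = 2/(-4 + s)
o(M) = (2 + 2*M)/(-1 + M)
k(P) = -2/3 - P (k(P) = 2/(-4 + 1) - P = 2/(-3) - P = 2*(-1/3) - P = -2/3 - P)
((k(6) + 7)*7 + o(-12))**2 = (((-2/3 - 1*6) + 7)*7 + 2*(1 - 12)/(-1 - 12))**2 = (((-2/3 - 6) + 7)*7 + 2*(-11)/(-13))**2 = ((-20/3 + 7)*7 + 2*(-1/13)*(-11))**2 = ((1/3)*7 + 22/13)**2 = (7/3 + 22/13)**2 = (157/39)**2 = 24649/1521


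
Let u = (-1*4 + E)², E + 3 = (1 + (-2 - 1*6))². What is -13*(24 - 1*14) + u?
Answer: 1634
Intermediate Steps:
E = 46 (E = -3 + (1 + (-2 - 1*6))² = -3 + (1 + (-2 - 6))² = -3 + (1 - 8)² = -3 + (-7)² = -3 + 49 = 46)
u = 1764 (u = (-1*4 + 46)² = (-4 + 46)² = 42² = 1764)
-13*(24 - 1*14) + u = -13*(24 - 1*14) + 1764 = -13*(24 - 14) + 1764 = -13*10 + 1764 = -130 + 1764 = 1634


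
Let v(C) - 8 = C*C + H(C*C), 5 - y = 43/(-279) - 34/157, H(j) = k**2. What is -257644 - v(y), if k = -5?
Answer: -494460927218197/1918702809 ≈ -2.5771e+5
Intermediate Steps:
H(j) = 25 (H(j) = (-5)**2 = 25)
y = 235252/43803 (y = 5 - (43/(-279) - 34/157) = 5 - (43*(-1/279) - 34*1/157) = 5 - (-43/279 - 34/157) = 5 - 1*(-16237/43803) = 5 + 16237/43803 = 235252/43803 ≈ 5.3707)
v(C) = 33 + C**2 (v(C) = 8 + (C*C + 25) = 8 + (C**2 + 25) = 8 + (25 + C**2) = 33 + C**2)
-257644 - v(y) = -257644 - (33 + (235252/43803)**2) = -257644 - (33 + 55343503504/1918702809) = -257644 - 1*118660696201/1918702809 = -257644 - 118660696201/1918702809 = -494460927218197/1918702809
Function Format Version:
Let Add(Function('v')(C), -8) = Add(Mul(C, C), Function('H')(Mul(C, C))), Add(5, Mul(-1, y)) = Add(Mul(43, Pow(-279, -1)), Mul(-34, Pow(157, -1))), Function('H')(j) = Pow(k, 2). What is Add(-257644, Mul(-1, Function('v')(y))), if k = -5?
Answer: Rational(-494460927218197, 1918702809) ≈ -2.5771e+5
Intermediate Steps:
Function('H')(j) = 25 (Function('H')(j) = Pow(-5, 2) = 25)
y = Rational(235252, 43803) (y = Add(5, Mul(-1, Add(Mul(43, Pow(-279, -1)), Mul(-34, Pow(157, -1))))) = Add(5, Mul(-1, Add(Mul(43, Rational(-1, 279)), Mul(-34, Rational(1, 157))))) = Add(5, Mul(-1, Add(Rational(-43, 279), Rational(-34, 157)))) = Add(5, Mul(-1, Rational(-16237, 43803))) = Add(5, Rational(16237, 43803)) = Rational(235252, 43803) ≈ 5.3707)
Function('v')(C) = Add(33, Pow(C, 2)) (Function('v')(C) = Add(8, Add(Mul(C, C), 25)) = Add(8, Add(Pow(C, 2), 25)) = Add(8, Add(25, Pow(C, 2))) = Add(33, Pow(C, 2)))
Add(-257644, Mul(-1, Function('v')(y))) = Add(-257644, Mul(-1, Add(33, Pow(Rational(235252, 43803), 2)))) = Add(-257644, Mul(-1, Add(33, Rational(55343503504, 1918702809)))) = Add(-257644, Mul(-1, Rational(118660696201, 1918702809))) = Add(-257644, Rational(-118660696201, 1918702809)) = Rational(-494460927218197, 1918702809)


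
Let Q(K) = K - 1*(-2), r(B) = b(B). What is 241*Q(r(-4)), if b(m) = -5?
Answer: -723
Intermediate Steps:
r(B) = -5
Q(K) = 2 + K (Q(K) = K + 2 = 2 + K)
241*Q(r(-4)) = 241*(2 - 5) = 241*(-3) = -723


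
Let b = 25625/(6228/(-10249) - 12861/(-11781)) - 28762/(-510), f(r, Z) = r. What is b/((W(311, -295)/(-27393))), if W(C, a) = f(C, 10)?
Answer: -801319855853277784/171652209515 ≈ -4.6683e+6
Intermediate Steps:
W(C, a) = C
b = 87758170611464/1655809095 (b = 25625/(6228*(-1/10249) - 12861*(-1/11781)) - 28762*(-1/510) = 25625/(-6228/10249 + 1429/1309) + 14381/255 = 25625/(6493369/13415941) + 14381/255 = 25625*(13415941/6493369) + 14381/255 = 343783488125/6493369 + 14381/255 = 87758170611464/1655809095 ≈ 53000.)
b/((W(311, -295)/(-27393))) = 87758170611464/(1655809095*((311/(-27393)))) = 87758170611464/(1655809095*((311*(-1/27393)))) = 87758170611464/(1655809095*(-311/27393)) = (87758170611464/1655809095)*(-27393/311) = -801319855853277784/171652209515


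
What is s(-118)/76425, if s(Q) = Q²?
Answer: 13924/76425 ≈ 0.18219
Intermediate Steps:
s(-118)/76425 = (-118)²/76425 = 13924*(1/76425) = 13924/76425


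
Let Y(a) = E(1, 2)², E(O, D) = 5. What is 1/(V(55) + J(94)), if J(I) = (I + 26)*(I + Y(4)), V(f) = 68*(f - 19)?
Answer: 1/16728 ≈ 5.9780e-5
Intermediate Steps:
V(f) = -1292 + 68*f (V(f) = 68*(-19 + f) = -1292 + 68*f)
Y(a) = 25 (Y(a) = 5² = 25)
J(I) = (25 + I)*(26 + I) (J(I) = (I + 26)*(I + 25) = (26 + I)*(25 + I) = (25 + I)*(26 + I))
1/(V(55) + J(94)) = 1/((-1292 + 68*55) + (650 + 94² + 51*94)) = 1/((-1292 + 3740) + (650 + 8836 + 4794)) = 1/(2448 + 14280) = 1/16728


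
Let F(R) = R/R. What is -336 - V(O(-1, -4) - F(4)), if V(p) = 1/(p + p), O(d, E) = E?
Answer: -3359/10 ≈ -335.90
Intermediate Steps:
F(R) = 1
V(p) = 1/(2*p)
-336 - V(O(-1, -4) - F(4)) = -336 - 1/(2*(-4 - 1*1)) = -336 - 1/(2*(-4 - 1)) = -336 - 1/(2*(-5)) = -336 - (-1)/(2*5) = -336 - 1*(-⅒) = -336 + ⅒ = -3359/10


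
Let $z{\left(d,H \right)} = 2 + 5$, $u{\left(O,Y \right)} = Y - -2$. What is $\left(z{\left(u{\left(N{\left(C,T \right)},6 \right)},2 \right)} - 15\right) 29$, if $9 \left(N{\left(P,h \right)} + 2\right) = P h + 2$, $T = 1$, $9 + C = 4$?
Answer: $-232$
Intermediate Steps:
$C = -5$ ($C = -9 + 4 = -5$)
$N{\left(P,h \right)} = - \frac{16}{9} + \frac{P h}{9}$ ($N{\left(P,h \right)} = -2 + \frac{P h + 2}{9} = -2 + \frac{2 + P h}{9} = -2 + \left(\frac{2}{9} + \frac{P h}{9}\right) = - \frac{16}{9} + \frac{P h}{9}$)
$u{\left(O,Y \right)} = 2 + Y$ ($u{\left(O,Y \right)} = Y + 2 = 2 + Y$)
$z{\left(d,H \right)} = 7$
$\left(z{\left(u{\left(N{\left(C,T \right)},6 \right)},2 \right)} - 15\right) 29 = \left(7 - 15\right) 29 = \left(-8\right) 29 = -232$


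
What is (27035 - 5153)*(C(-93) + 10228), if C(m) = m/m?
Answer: 223830978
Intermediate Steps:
C(m) = 1
(27035 - 5153)*(C(-93) + 10228) = (27035 - 5153)*(1 + 10228) = 21882*10229 = 223830978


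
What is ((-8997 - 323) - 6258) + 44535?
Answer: 28957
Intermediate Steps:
((-8997 - 323) - 6258) + 44535 = (-9320 - 6258) + 44535 = -15578 + 44535 = 28957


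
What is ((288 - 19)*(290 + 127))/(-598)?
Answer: -112173/598 ≈ -187.58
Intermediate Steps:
((288 - 19)*(290 + 127))/(-598) = (269*417)*(-1/598) = 112173*(-1/598) = -112173/598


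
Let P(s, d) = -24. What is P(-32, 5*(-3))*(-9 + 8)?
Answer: 24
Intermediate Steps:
P(-32, 5*(-3))*(-9 + 8) = -24*(-9 + 8) = -24*(-1) = 24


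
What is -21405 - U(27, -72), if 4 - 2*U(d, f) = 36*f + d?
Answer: -45379/2 ≈ -22690.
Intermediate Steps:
U(d, f) = 2 - 18*f - d/2 (U(d, f) = 2 - (36*f + d)/2 = 2 - (d + 36*f)/2 = 2 + (-18*f - d/2) = 2 - 18*f - d/2)
-21405 - U(27, -72) = -21405 - (2 - 18*(-72) - ½*27) = -21405 - (2 + 1296 - 27/2) = -21405 - 1*2569/2 = -21405 - 2569/2 = -45379/2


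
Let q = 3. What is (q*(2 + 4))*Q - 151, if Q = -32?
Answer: -727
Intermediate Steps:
(q*(2 + 4))*Q - 151 = (3*(2 + 4))*(-32) - 151 = (3*6)*(-32) - 151 = 18*(-32) - 151 = -576 - 151 = -727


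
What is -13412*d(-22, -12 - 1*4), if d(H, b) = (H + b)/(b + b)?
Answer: -63707/4 ≈ -15927.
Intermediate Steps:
d(H, b) = (H + b)/(2*b) (d(H, b) = (H + b)/((2*b)) = (H + b)*(1/(2*b)) = (H + b)/(2*b))
-13412*d(-22, -12 - 1*4) = -6706*(-22 + (-12 - 1*4))/(-12 - 1*4) = -6706*(-22 + (-12 - 4))/(-12 - 4) = -6706*(-22 - 16)/(-16) = -6706*(-1)*(-38)/16 = -13412*19/16 = -63707/4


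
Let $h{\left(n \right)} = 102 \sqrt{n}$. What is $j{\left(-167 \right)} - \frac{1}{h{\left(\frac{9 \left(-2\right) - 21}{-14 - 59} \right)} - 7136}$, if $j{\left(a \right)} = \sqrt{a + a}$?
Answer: $\frac{130232}{929234113} + \frac{51 \sqrt{2847}}{1858468226} + i \sqrt{334} \approx 0.00014161 + 18.276 i$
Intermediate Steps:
$j{\left(a \right)} = \sqrt{2} \sqrt{a}$ ($j{\left(a \right)} = \sqrt{2 a} = \sqrt{2} \sqrt{a}$)
$j{\left(-167 \right)} - \frac{1}{h{\left(\frac{9 \left(-2\right) - 21}{-14 - 59} \right)} - 7136} = \sqrt{2} \sqrt{-167} - \frac{1}{102 \sqrt{\frac{9 \left(-2\right) - 21}{-14 - 59}} - 7136} = \sqrt{2} i \sqrt{167} - \frac{1}{102 \sqrt{\frac{-18 - 21}{-73}} - 7136} = i \sqrt{334} - \frac{1}{102 \sqrt{\left(-39\right) \left(- \frac{1}{73}\right)} - 7136} = i \sqrt{334} - \frac{1}{102 \sqrt{\frac{39}{73}} - 7136} = i \sqrt{334} - \frac{1}{102 \frac{\sqrt{2847}}{73} - 7136} = i \sqrt{334} - \frac{1}{\frac{102 \sqrt{2847}}{73} - 7136} = i \sqrt{334} - \frac{1}{-7136 + \frac{102 \sqrt{2847}}{73}} = - \frac{1}{-7136 + \frac{102 \sqrt{2847}}{73}} + i \sqrt{334}$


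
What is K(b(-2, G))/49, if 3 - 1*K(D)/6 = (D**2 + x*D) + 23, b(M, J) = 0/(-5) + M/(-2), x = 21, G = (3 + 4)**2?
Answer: -36/7 ≈ -5.1429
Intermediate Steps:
G = 49 (G = 7**2 = 49)
b(M, J) = -M/2 (b(M, J) = 0*(-1/5) + M*(-1/2) = 0 - M/2 = -M/2)
K(D) = -120 - 126*D - 6*D**2 (K(D) = 18 - 6*((D**2 + 21*D) + 23) = 18 - 6*(23 + D**2 + 21*D) = 18 + (-138 - 126*D - 6*D**2) = -120 - 126*D - 6*D**2)
K(b(-2, G))/49 = (-120 - (-63)*(-2) - 6*(-1/2*(-2))**2)/49 = (-120 - 126*1 - 6*1**2)*(1/49) = (-120 - 126 - 6*1)*(1/49) = (-120 - 126 - 6)*(1/49) = -252*1/49 = -36/7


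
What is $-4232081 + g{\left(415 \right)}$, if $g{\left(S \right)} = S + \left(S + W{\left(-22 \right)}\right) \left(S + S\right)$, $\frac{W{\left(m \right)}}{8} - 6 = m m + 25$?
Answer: $-467616$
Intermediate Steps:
$W{\left(m \right)} = 248 + 8 m^{2}$ ($W{\left(m \right)} = 48 + 8 \left(m m + 25\right) = 48 + 8 \left(m^{2} + 25\right) = 48 + 8 \left(25 + m^{2}\right) = 48 + \left(200 + 8 m^{2}\right) = 248 + 8 m^{2}$)
$g{\left(S \right)} = S + 2 S \left(4120 + S\right)$ ($g{\left(S \right)} = S + \left(S + \left(248 + 8 \left(-22\right)^{2}\right)\right) \left(S + S\right) = S + \left(S + \left(248 + 8 \cdot 484\right)\right) 2 S = S + \left(S + \left(248 + 3872\right)\right) 2 S = S + \left(S + 4120\right) 2 S = S + \left(4120 + S\right) 2 S = S + 2 S \left(4120 + S\right)$)
$-4232081 + g{\left(415 \right)} = -4232081 + 415 \left(8241 + 2 \cdot 415\right) = -4232081 + 415 \left(8241 + 830\right) = -4232081 + 415 \cdot 9071 = -4232081 + 3764465 = -467616$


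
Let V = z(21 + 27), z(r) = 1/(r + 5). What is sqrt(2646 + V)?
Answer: 11*sqrt(61427)/53 ≈ 51.439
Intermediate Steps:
z(r) = 1/(5 + r)
V = 1/53 (V = 1/(5 + (21 + 27)) = 1/(5 + 48) = 1/53 ≈ 0.018868)
sqrt(2646 + V) = sqrt(2646 + 1/53) = sqrt(140239/53) = 11*sqrt(61427)/53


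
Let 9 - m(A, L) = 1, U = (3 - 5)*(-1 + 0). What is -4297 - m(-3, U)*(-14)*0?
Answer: -4297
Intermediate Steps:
U = 2 (U = -2*(-1) = 2)
m(A, L) = 8 (m(A, L) = 9 - 1*1 = 9 - 1 = 8)
-4297 - m(-3, U)*(-14)*0 = -4297 - 8*(-14)*0 = -4297 - (-112)*0 = -4297 - 1*0 = -4297 + 0 = -4297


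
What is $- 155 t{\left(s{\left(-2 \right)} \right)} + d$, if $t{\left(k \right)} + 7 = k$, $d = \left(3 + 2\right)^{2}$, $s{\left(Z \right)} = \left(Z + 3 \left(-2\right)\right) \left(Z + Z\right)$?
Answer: $-3850$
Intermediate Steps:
$s{\left(Z \right)} = 2 Z \left(-6 + Z\right)$ ($s{\left(Z \right)} = \left(Z - 6\right) 2 Z = \left(-6 + Z\right) 2 Z = 2 Z \left(-6 + Z\right)$)
$d = 25$ ($d = 5^{2} = 25$)
$t{\left(k \right)} = -7 + k$
$- 155 t{\left(s{\left(-2 \right)} \right)} + d = - 155 \left(-7 + 2 \left(-2\right) \left(-6 - 2\right)\right) + 25 = - 155 \left(-7 + 2 \left(-2\right) \left(-8\right)\right) + 25 = - 155 \left(-7 + 32\right) + 25 = \left(-155\right) 25 + 25 = -3875 + 25 = -3850$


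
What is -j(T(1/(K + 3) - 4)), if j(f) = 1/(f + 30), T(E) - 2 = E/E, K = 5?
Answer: -1/33 ≈ -0.030303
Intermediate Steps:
T(E) = 3 (T(E) = 2 + E/E = 2 + 1 = 3)
j(f) = 1/(30 + f)
-j(T(1/(K + 3) - 4)) = -1/(30 + 3) = -1/33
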